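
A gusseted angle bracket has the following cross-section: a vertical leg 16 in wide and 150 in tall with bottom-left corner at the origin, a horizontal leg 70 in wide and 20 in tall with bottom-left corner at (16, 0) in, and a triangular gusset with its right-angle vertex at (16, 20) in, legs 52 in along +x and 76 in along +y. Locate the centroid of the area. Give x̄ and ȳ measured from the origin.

Part | A | x̄ᵢ | ȳᵢ | A·x̄ᵢ | A·ȳᵢ
vertical leg | 2400.00 | 8.00 | 75.00 | 19200.00 | 180000.00
horizontal leg | 1400.00 | 51.00 | 10.00 | 71400.00 | 14000.00
gusset | 1976.00 | 33.33 | 45.33 | 65866.67 | 89578.67
Σ | 5776.00 |  |  | 156466.67 | 283578.67
x̄ = 156466.67 / 5776.00 = 27.09 in
ȳ = 283578.67 / 5776.00 = 49.10 in

x̄ = 27.09 in, ȳ = 49.10 in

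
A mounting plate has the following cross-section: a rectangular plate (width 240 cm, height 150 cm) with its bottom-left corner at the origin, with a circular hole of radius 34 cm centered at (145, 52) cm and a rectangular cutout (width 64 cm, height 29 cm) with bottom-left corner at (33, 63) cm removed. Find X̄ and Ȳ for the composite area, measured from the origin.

X̄ = 120.37 cm, Ȳ = 77.59 cm

plate: A = 240 × 150 = 36000.00, centroid at (120.00, 75.00).
hole 1: A = −π·34² = -3631.68, centroid at (145.00, 52.00).
hole 2: A = −(64 × 29) = -1856.00, centroid at (65.00, 77.50).
ΣA = 30512.32 cm², ΣAX̄ = 3672766.24 cm³, ΣAȲ = 2367312.58 cm³.
X̄ = 3672766.24/30512.32 = 120.37 cm; Ȳ = 2367312.58/30512.32 = 77.59 cm.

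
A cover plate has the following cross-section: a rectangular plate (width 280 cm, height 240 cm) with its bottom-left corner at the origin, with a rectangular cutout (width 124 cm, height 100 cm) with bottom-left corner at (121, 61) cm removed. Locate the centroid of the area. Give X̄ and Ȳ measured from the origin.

X̄ = 130.27 cm, Ȳ = 122.04 cm

Part | A | x̄ᵢ | ȳᵢ | A·x̄ᵢ | A·ȳᵢ
plate | 67200.00 | 140.00 | 120.00 | 9408000.00 | 8064000.00
hole | -12400.00 | 183.00 | 111.00 | -2269200.00 | -1376400.00
Σ | 54800.00 |  |  | 7138800.00 | 6687600.00
X̄ = 7138800.00 / 54800.00 = 130.27 cm
Ȳ = 6687600.00 / 54800.00 = 122.04 cm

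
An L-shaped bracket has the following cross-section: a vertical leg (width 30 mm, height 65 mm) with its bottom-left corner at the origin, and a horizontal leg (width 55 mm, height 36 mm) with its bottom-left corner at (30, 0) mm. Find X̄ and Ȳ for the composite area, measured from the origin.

Part | A | x̄ᵢ | ȳᵢ | A·x̄ᵢ | A·ȳᵢ
vertical leg | 1950.00 | 15.00 | 32.50 | 29250.00 | 63375.00
horizontal leg | 1980.00 | 57.50 | 18.00 | 113850.00 | 35640.00
Σ | 3930.00 |  |  | 143100.00 | 99015.00
X̄ = 143100.00 / 3930.00 = 36.41 mm
Ȳ = 99015.00 / 3930.00 = 25.19 mm

X̄ = 36.41 mm, Ȳ = 25.19 mm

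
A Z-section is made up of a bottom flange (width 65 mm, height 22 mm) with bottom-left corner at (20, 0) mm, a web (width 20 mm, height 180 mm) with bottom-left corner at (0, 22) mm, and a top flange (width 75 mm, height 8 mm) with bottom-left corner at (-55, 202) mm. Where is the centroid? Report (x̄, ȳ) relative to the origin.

x̄ = 17.86 mm, ȳ = 96.36 mm

bottom flange: A = 65 × 22 = 1430.00, centroid at (52.50, 11.00).
web: A = 20 × 180 = 3600.00, centroid at (10.00, 112.00).
top flange: A = 75 × 8 = 600.00, centroid at (-17.50, 206.00).
ΣA = 5630.00 mm²
ΣAx̄ = (1430.00)(52.50) + (3600.00)(10.00) + (600.00)(-17.50) = 100575.00 mm³
ΣAȳ = (1430.00)(11.00) + (3600.00)(112.00) + (600.00)(206.00) = 542530.00 mm³
x̄ = 100575.00 / 5630.00 = 17.86 mm
ȳ = 542530.00 / 5630.00 = 96.36 mm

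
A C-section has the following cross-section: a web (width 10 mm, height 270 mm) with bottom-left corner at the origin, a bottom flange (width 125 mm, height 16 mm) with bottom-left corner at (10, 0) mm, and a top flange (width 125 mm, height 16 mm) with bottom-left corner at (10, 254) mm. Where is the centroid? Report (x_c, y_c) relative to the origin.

x_c = 45.30 mm, y_c = 135.00 mm

Part | A | x̄ᵢ | ȳᵢ | A·x̄ᵢ | A·ȳᵢ
web | 2700.00 | 5.00 | 135.00 | 13500.00 | 364500.00
bottom flange | 2000.00 | 72.50 | 8.00 | 145000.00 | 16000.00
top flange | 2000.00 | 72.50 | 262.00 | 145000.00 | 524000.00
Σ | 6700.00 |  |  | 303500.00 | 904500.00
x_c = 303500.00 / 6700.00 = 45.30 mm
y_c = 904500.00 / 6700.00 = 135.00 mm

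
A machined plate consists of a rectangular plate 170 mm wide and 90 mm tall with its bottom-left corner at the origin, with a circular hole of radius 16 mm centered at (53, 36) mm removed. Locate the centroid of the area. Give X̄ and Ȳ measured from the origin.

X̄ = 86.78 mm, Ȳ = 45.50 mm

plate: A = 170 × 90 = 15300.00, centroid at (85.00, 45.00).
hole: A = −π·16² = -804.25, centroid at (53.00, 36.00).
ΣA = 14495.75 mm²
ΣAX̄ = (15300.00)(85.00) + (-804.25)(53.00) = 1257874.87 mm³
ΣAȲ = (15300.00)(45.00) + (-804.25)(36.00) = 659547.08 mm³
X̄ = 1257874.87 / 14495.75 = 86.78 mm
Ȳ = 659547.08 / 14495.75 = 45.50 mm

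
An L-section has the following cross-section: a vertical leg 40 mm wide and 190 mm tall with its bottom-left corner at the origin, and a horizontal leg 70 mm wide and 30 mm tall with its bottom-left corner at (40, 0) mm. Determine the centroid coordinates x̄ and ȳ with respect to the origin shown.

x̄ = 31.91 mm, ȳ = 77.68 mm

Part | A | x̄ᵢ | ȳᵢ | A·x̄ᵢ | A·ȳᵢ
vertical leg | 7600.00 | 20.00 | 95.00 | 152000.00 | 722000.00
horizontal leg | 2100.00 | 75.00 | 15.00 | 157500.00 | 31500.00
Σ | 9700.00 |  |  | 309500.00 | 753500.00
x̄ = 309500.00 / 9700.00 = 31.91 mm
ȳ = 753500.00 / 9700.00 = 77.68 mm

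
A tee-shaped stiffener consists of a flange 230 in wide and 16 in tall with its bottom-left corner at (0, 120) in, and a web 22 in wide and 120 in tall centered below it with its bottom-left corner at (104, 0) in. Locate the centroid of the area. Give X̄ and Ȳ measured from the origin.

web: A = 22 × 120 = 2640.00, centroid at (115.00, 60.00).
flange: A = 230 × 16 = 3680.00, centroid at (115.00, 128.00).
ΣA = 6320.00 in², ΣAX̄ = 726800.00 in³, ΣAȲ = 629440.00 in³.
X̄ = 726800.00/6320.00 = 115.00 in; Ȳ = 629440.00/6320.00 = 99.59 in.

X̄ = 115.00 in, Ȳ = 99.59 in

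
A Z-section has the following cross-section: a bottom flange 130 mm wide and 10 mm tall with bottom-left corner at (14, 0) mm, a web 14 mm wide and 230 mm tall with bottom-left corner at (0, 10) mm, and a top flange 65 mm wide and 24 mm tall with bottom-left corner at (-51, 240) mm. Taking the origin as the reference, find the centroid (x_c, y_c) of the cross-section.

bottom flange: A = 130 × 10 = 1300.00, centroid at (79.00, 5.00).
web: A = 14 × 230 = 3220.00, centroid at (7.00, 125.00).
top flange: A = 65 × 24 = 1560.00, centroid at (-18.50, 252.00).
ΣA = 6080.00 mm²
ΣAx_c = (1300.00)(79.00) + (3220.00)(7.00) + (1560.00)(-18.50) = 96380.00 mm³
ΣAy_c = (1300.00)(5.00) + (3220.00)(125.00) + (1560.00)(252.00) = 802120.00 mm³
x_c = 96380.00 / 6080.00 = 15.85 mm
y_c = 802120.00 / 6080.00 = 131.93 mm

x_c = 15.85 mm, y_c = 131.93 mm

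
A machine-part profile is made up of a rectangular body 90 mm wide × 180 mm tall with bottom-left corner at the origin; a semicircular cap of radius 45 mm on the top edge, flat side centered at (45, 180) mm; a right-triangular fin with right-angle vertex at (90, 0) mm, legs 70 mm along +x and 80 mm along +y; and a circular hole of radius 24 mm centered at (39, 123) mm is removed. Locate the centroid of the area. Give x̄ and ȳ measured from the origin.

x̄ = 54.93 mm, ȳ = 95.40 mm

rectangular body: A = 90 × 180 = 16200.00, centroid at (45.00, 90.00).
semicircular top: A = ½π·45² = 3180.86, centroid at (45.00, 199.10).
triangular fin: A = ½·70·80 = 2800.00, centroid at (113.33, 26.67).
hole: A = −π·24² = -1809.56, centroid at (39.00, 123.00).
ΣA = 20371.31 mm²
ΣAx̄ = (16200.00)(45.00) + (3180.86)(45.00) + (2800.00)(113.33) + (-1809.56)(39.00) = 1118899.41 mm³
ΣAȳ = (16200.00)(90.00) + (3180.86)(199.10) + (2800.00)(26.67) + (-1809.56)(123.00) = 1943396.37 mm³
x̄ = 1118899.41 / 20371.31 = 54.93 mm
ȳ = 1943396.37 / 20371.31 = 95.40 mm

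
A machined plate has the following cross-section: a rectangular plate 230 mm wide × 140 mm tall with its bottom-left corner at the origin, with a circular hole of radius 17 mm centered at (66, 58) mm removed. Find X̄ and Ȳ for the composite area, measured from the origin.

X̄ = 116.42 mm, Ȳ = 70.35 mm

Part | A | x̄ᵢ | ȳᵢ | A·x̄ᵢ | A·ȳᵢ
plate | 32200.00 | 115.00 | 70.00 | 3703000.00 | 2254000.00
hole | -907.92 | 66.00 | 58.00 | -59922.74 | -52659.38
Σ | 31292.08 |  |  | 3643077.26 | 2201340.62
X̄ = 3643077.26 / 31292.08 = 116.42 mm
Ȳ = 2201340.62 / 31292.08 = 70.35 mm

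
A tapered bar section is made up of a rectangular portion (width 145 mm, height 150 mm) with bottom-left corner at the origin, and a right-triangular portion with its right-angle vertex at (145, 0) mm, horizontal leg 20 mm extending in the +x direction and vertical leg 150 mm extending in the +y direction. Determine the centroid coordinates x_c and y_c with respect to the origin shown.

x_c = 77.61 mm, y_c = 73.39 mm

rectangular portion: A = 145 × 150 = 21750.00, centroid at (72.50, 75.00).
triangular portion: A = ½·20·150 = 1500.00, centroid at (151.67, 50.00).
ΣA = 23250.00 mm²
ΣAx_c = (21750.00)(72.50) + (1500.00)(151.67) = 1804375.00 mm³
ΣAy_c = (21750.00)(75.00) + (1500.00)(50.00) = 1706250.00 mm³
x_c = 1804375.00 / 23250.00 = 77.61 mm
y_c = 1706250.00 / 23250.00 = 73.39 mm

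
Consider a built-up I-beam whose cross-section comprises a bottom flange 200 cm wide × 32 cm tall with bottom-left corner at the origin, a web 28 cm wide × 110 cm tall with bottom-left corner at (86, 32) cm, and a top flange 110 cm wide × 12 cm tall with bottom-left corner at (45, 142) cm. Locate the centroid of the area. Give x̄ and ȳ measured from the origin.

x̄ = 100.00 cm, ȳ = 52.38 cm

Part | A | x̄ᵢ | ȳᵢ | A·x̄ᵢ | A·ȳᵢ
bottom flange | 6400.00 | 100.00 | 16.00 | 640000.00 | 102400.00
web | 3080.00 | 100.00 | 87.00 | 308000.00 | 267960.00
top flange | 1320.00 | 100.00 | 148.00 | 132000.00 | 195360.00
Σ | 10800.00 |  |  | 1080000.00 | 565720.00
x̄ = 1080000.00 / 10800.00 = 100.00 cm
ȳ = 565720.00 / 10800.00 = 52.38 cm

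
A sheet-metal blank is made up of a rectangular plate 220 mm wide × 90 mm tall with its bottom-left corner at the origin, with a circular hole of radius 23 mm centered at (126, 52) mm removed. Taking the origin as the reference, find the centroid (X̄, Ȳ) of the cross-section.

Part | A | x̄ᵢ | ȳᵢ | A·x̄ᵢ | A·ȳᵢ
plate | 19800.00 | 110.00 | 45.00 | 2178000.00 | 891000.00
hole | -1661.90 | 126.00 | 52.00 | -209399.72 | -86418.93
Σ | 18138.10 |  |  | 1968600.28 | 804581.07
X̄ = 1968600.28 / 18138.10 = 108.53 mm
Ȳ = 804581.07 / 18138.10 = 44.36 mm

X̄ = 108.53 mm, Ȳ = 44.36 mm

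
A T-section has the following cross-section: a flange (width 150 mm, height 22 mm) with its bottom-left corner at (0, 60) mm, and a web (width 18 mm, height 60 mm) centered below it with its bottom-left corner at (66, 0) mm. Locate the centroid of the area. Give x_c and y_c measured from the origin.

web: A = 18 × 60 = 1080.00, centroid at (75.00, 30.00).
flange: A = 150 × 22 = 3300.00, centroid at (75.00, 71.00).
ΣA = 4380.00 mm², ΣAx_c = 328500.00 mm³, ΣAy_c = 266700.00 mm³.
x_c = 328500.00/4380.00 = 75.00 mm; y_c = 266700.00/4380.00 = 60.89 mm.

x_c = 75.00 mm, y_c = 60.89 mm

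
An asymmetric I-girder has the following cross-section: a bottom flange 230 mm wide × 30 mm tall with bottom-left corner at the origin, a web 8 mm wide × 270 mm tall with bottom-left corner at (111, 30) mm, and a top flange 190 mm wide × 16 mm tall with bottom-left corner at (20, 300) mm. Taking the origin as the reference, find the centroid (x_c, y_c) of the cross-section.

x_c = 115.00 mm, y_c = 115.39 mm

bottom flange: A = 230 × 30 = 6900.00, centroid at (115.00, 15.00).
web: A = 8 × 270 = 2160.00, centroid at (115.00, 165.00).
top flange: A = 190 × 16 = 3040.00, centroid at (115.00, 308.00).
ΣA = 12100.00 mm², ΣAx_c = 1391500.00 mm³, ΣAy_c = 1396220.00 mm³.
x_c = 1391500.00/12100.00 = 115.00 mm; y_c = 1396220.00/12100.00 = 115.39 mm.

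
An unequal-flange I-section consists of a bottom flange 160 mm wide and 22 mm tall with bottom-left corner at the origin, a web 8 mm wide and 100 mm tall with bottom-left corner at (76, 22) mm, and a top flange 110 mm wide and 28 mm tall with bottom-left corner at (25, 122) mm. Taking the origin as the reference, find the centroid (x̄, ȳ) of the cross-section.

x̄ = 80.00 mm, ȳ = 69.62 mm

bottom flange: A = 160 × 22 = 3520.00, centroid at (80.00, 11.00).
web: A = 8 × 100 = 800.00, centroid at (80.00, 72.00).
top flange: A = 110 × 28 = 3080.00, centroid at (80.00, 136.00).
ΣA = 7400.00 mm²
ΣAx̄ = (3520.00)(80.00) + (800.00)(80.00) + (3080.00)(80.00) = 592000.00 mm³
ΣAȳ = (3520.00)(11.00) + (800.00)(72.00) + (3080.00)(136.00) = 515200.00 mm³
x̄ = 592000.00 / 7400.00 = 80.00 mm
ȳ = 515200.00 / 7400.00 = 69.62 mm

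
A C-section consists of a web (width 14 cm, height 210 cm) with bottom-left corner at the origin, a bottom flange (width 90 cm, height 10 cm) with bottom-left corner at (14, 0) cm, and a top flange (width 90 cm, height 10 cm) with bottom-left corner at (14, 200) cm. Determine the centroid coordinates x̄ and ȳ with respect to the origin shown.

x̄ = 26.75 cm, ȳ = 105.00 cm

web: A = 14 × 210 = 2940.00, centroid at (7.00, 105.00).
bottom flange: A = 90 × 10 = 900.00, centroid at (59.00, 5.00).
top flange: A = 90 × 10 = 900.00, centroid at (59.00, 205.00).
ΣA = 4740.00 cm²
ΣAx̄ = (2940.00)(7.00) + (900.00)(59.00) + (900.00)(59.00) = 126780.00 cm³
ΣAȳ = (2940.00)(105.00) + (900.00)(5.00) + (900.00)(205.00) = 497700.00 cm³
x̄ = 126780.00 / 4740.00 = 26.75 cm
ȳ = 497700.00 / 4740.00 = 105.00 cm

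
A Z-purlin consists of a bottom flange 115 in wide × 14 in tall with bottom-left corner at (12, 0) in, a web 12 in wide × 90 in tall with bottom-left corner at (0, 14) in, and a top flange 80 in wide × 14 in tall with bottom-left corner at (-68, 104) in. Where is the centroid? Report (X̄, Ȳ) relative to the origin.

X̄ = 22.84 in, Ȳ = 52.31 in

Part | A | x̄ᵢ | ȳᵢ | A·x̄ᵢ | A·ȳᵢ
bottom flange | 1610.00 | 69.50 | 7.00 | 111895.00 | 11270.00
web | 1080.00 | 6.00 | 59.00 | 6480.00 | 63720.00
top flange | 1120.00 | -28.00 | 111.00 | -31360.00 | 124320.00
Σ | 3810.00 |  |  | 87015.00 | 199310.00
X̄ = 87015.00 / 3810.00 = 22.84 in
Ȳ = 199310.00 / 3810.00 = 52.31 in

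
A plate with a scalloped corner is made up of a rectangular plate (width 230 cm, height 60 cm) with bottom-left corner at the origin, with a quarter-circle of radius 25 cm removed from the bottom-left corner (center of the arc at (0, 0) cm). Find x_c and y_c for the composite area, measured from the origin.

plate: A = 230 × 60 = 13800.00, centroid at (115.00, 30.00).
removed quarter-circle: A = −¼π·25² = -490.87, centroid at (10.61, 10.61).
ΣA = 13309.13 cm²
ΣAx_c = (13800.00)(115.00) + (-490.87)(10.61) = 1581791.67 cm³
ΣAy_c = (13800.00)(30.00) + (-490.87)(10.61) = 408791.67 cm³
x_c = 1581791.67 / 13309.13 = 118.85 cm
y_c = 408791.67 / 13309.13 = 30.72 cm

x_c = 118.85 cm, y_c = 30.72 cm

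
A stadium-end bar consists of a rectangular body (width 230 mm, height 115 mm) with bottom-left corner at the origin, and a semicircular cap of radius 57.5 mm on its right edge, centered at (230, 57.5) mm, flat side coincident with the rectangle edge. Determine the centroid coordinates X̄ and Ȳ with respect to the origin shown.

rectangular body: A = 230 × 115 = 26450.00, centroid at (115.00, 57.50).
semicircular end: A = ½π·57.5² = 5193.45, centroid at (254.40, 57.50).
ΣA = 31643.45 mm², ΣAX̄ = 4362982.02 mm³, ΣAȲ = 1819498.11 mm³.
X̄ = 4362982.02/31643.45 = 137.88 mm; Ȳ = 1819498.11/31643.45 = 57.50 mm.

X̄ = 137.88 mm, Ȳ = 57.50 mm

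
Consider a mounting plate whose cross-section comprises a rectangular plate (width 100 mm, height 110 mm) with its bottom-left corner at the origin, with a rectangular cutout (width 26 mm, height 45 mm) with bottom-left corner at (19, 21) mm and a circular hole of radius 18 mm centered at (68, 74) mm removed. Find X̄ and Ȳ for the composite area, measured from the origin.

plate: A = 100 × 110 = 11000.00, centroid at (50.00, 55.00).
hole 1: A = −(26 × 45) = -1170.00, centroid at (32.00, 43.50).
hole 2: A = −π·18² = -1017.88, centroid at (68.00, 74.00).
ΣA = 8812.12 mm², ΣAX̄ = 443344.43 mm³, ΣAȲ = 478782.17 mm³.
X̄ = 443344.43/8812.12 = 50.31 mm; Ȳ = 478782.17/8812.12 = 54.33 mm.

X̄ = 50.31 mm, Ȳ = 54.33 mm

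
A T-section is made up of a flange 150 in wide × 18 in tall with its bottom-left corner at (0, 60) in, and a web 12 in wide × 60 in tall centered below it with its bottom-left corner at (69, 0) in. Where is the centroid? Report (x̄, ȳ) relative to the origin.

web: A = 12 × 60 = 720.00, centroid at (75.00, 30.00).
flange: A = 150 × 18 = 2700.00, centroid at (75.00, 69.00).
ΣA = 3420.00 in², ΣAx̄ = 256500.00 in³, ΣAȳ = 207900.00 in³.
x̄ = 256500.00/3420.00 = 75.00 in; ȳ = 207900.00/3420.00 = 60.79 in.

x̄ = 75.00 in, ȳ = 60.79 in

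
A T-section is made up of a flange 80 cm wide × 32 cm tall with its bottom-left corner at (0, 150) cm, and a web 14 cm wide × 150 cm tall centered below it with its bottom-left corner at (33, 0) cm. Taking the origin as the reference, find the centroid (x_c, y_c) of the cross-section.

x_c = 40.00 cm, y_c = 124.99 cm

web: A = 14 × 150 = 2100.00, centroid at (40.00, 75.00).
flange: A = 80 × 32 = 2560.00, centroid at (40.00, 166.00).
ΣA = 4660.00 cm², ΣAx_c = 186400.00 cm³, ΣAy_c = 582460.00 cm³.
x_c = 186400.00/4660.00 = 40.00 cm; y_c = 582460.00/4660.00 = 124.99 cm.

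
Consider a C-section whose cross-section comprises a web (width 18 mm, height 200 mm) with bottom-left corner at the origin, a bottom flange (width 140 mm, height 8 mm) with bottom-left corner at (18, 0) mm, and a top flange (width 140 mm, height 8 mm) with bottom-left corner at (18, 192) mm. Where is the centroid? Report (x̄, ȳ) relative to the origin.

x̄ = 39.30 mm, ȳ = 100.00 mm

web: A = 18 × 200 = 3600.00, centroid at (9.00, 100.00).
bottom flange: A = 140 × 8 = 1120.00, centroid at (88.00, 4.00).
top flange: A = 140 × 8 = 1120.00, centroid at (88.00, 196.00).
ΣA = 5840.00 mm², ΣAx̄ = 229520.00 mm³, ΣAȳ = 584000.00 mm³.
x̄ = 229520.00/5840.00 = 39.30 mm; ȳ = 584000.00/5840.00 = 100.00 mm.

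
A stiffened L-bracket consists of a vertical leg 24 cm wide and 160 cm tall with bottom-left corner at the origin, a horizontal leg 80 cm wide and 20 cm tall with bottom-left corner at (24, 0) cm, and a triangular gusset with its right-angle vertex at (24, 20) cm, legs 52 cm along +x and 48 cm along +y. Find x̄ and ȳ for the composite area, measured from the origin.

x̄ = 29.91 cm, ȳ = 55.04 cm

vertical leg: A = 24 × 160 = 3840.00, centroid at (12.00, 80.00).
horizontal leg: A = 80 × 20 = 1600.00, centroid at (64.00, 10.00).
gusset: A = ½·52·48 = 1248.00, centroid at (41.33, 36.00).
ΣA = 6688.00 cm²
ΣAx̄ = (3840.00)(12.00) + (1600.00)(64.00) + (1248.00)(41.33) = 200064.00 cm³
ΣAȳ = (3840.00)(80.00) + (1600.00)(10.00) + (1248.00)(36.00) = 368128.00 cm³
x̄ = 200064.00 / 6688.00 = 29.91 cm
ȳ = 368128.00 / 6688.00 = 55.04 cm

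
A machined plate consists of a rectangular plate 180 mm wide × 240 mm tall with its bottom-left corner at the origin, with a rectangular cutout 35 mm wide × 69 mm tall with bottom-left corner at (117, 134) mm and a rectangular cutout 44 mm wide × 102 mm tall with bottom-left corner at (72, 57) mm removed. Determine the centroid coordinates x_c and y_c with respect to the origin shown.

x_c = 86.54 mm, y_c = 118.26 mm

plate: A = 180 × 240 = 43200.00, centroid at (90.00, 120.00).
hole 1: A = −(35 × 69) = -2415.00, centroid at (134.50, 168.50).
hole 2: A = −(44 × 102) = -4488.00, centroid at (94.00, 108.00).
ΣA = 36297.00 mm², ΣAx_c = 3141310.50 mm³, ΣAy_c = 4292368.50 mm³.
x_c = 3141310.50/36297.00 = 86.54 mm; y_c = 4292368.50/36297.00 = 118.26 mm.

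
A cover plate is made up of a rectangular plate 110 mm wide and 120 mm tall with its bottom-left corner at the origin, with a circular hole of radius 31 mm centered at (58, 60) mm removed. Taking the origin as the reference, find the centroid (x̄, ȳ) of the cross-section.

x̄ = 54.11 mm, ȳ = 60.00 mm

plate: A = 110 × 120 = 13200.00, centroid at (55.00, 60.00).
hole: A = −π·31² = -3019.07, centroid at (58.00, 60.00).
ΣA = 10180.93 mm²
ΣAx̄ = (13200.00)(55.00) + (-3019.07)(58.00) = 550893.91 mm³
ΣAȳ = (13200.00)(60.00) + (-3019.07)(60.00) = 610855.77 mm³
x̄ = 550893.91 / 10180.93 = 54.11 mm
ȳ = 610855.77 / 10180.93 = 60.00 mm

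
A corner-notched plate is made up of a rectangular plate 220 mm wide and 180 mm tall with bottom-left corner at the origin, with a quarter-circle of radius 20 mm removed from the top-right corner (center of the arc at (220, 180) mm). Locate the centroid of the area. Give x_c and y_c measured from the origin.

plate: A = 220 × 180 = 39600.00, centroid at (110.00, 90.00).
removed quarter-circle: A = −¼π·20² = -314.16, centroid at (211.51, 171.51).
ΣA = 39285.84 mm², ΣAx_c = 4289551.63 mm³, ΣAy_c = 3510118.00 mm³.
x_c = 4289551.63/39285.84 = 109.19 mm; y_c = 3510118.00/39285.84 = 89.35 mm.

x_c = 109.19 mm, y_c = 89.35 mm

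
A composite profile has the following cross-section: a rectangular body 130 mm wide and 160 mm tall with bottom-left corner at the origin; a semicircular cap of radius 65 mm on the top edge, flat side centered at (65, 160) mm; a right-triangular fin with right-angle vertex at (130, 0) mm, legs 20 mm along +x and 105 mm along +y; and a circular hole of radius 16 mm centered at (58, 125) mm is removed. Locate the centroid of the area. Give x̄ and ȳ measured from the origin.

Part | A | x̄ᵢ | ȳᵢ | A·x̄ᵢ | A·ȳᵢ
rectangular body | 20800.00 | 65.00 | 80.00 | 1352000.00 | 1664000.00
semicircular top | 6636.61 | 65.00 | 187.59 | 431379.94 | 1244941.65
triangular fin | 1050.00 | 136.67 | 35.00 | 143500.00 | 36750.00
hole | -804.25 | 58.00 | 125.00 | -46646.37 | -100530.96
Σ | 27682.37 |  |  | 1880233.57 | 2845160.69
x̄ = 1880233.57 / 27682.37 = 67.92 mm
ȳ = 2845160.69 / 27682.37 = 102.78 mm

x̄ = 67.92 mm, ȳ = 102.78 mm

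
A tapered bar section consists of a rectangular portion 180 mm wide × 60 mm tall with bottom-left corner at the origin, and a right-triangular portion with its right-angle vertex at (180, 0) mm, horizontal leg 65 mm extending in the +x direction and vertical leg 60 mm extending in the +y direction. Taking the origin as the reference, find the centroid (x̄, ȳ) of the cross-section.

x̄ = 107.08 mm, ȳ = 28.47 mm

rectangular portion: A = 180 × 60 = 10800.00, centroid at (90.00, 30.00).
triangular portion: A = ½·65·60 = 1950.00, centroid at (201.67, 20.00).
ΣA = 12750.00 mm²
ΣAx̄ = (10800.00)(90.00) + (1950.00)(201.67) = 1365250.00 mm³
ΣAȳ = (10800.00)(30.00) + (1950.00)(20.00) = 363000.00 mm³
x̄ = 1365250.00 / 12750.00 = 107.08 mm
ȳ = 363000.00 / 12750.00 = 28.47 mm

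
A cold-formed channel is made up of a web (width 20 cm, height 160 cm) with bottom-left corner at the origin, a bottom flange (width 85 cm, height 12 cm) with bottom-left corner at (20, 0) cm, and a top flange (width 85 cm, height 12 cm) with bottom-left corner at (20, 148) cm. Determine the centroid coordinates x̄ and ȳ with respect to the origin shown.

x̄ = 30.44 cm, ȳ = 80.00 cm

web: A = 20 × 160 = 3200.00, centroid at (10.00, 80.00).
bottom flange: A = 85 × 12 = 1020.00, centroid at (62.50, 6.00).
top flange: A = 85 × 12 = 1020.00, centroid at (62.50, 154.00).
ΣA = 5240.00 cm²
ΣAx̄ = (3200.00)(10.00) + (1020.00)(62.50) + (1020.00)(62.50) = 159500.00 cm³
ΣAȳ = (3200.00)(80.00) + (1020.00)(6.00) + (1020.00)(154.00) = 419200.00 cm³
x̄ = 159500.00 / 5240.00 = 30.44 cm
ȳ = 419200.00 / 5240.00 = 80.00 cm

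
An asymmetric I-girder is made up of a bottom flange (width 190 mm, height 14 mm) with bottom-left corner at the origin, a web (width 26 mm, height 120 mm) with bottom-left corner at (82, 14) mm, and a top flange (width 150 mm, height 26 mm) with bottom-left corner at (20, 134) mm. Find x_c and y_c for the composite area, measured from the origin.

bottom flange: A = 190 × 14 = 2660.00, centroid at (95.00, 7.00).
web: A = 26 × 120 = 3120.00, centroid at (95.00, 74.00).
top flange: A = 150 × 26 = 3900.00, centroid at (95.00, 147.00).
ΣA = 9680.00 mm²
ΣAx_c = (2660.00)(95.00) + (3120.00)(95.00) + (3900.00)(95.00) = 919600.00 mm³
ΣAy_c = (2660.00)(7.00) + (3120.00)(74.00) + (3900.00)(147.00) = 822800.00 mm³
x_c = 919600.00 / 9680.00 = 95.00 mm
y_c = 822800.00 / 9680.00 = 85.00 mm

x_c = 95.00 mm, y_c = 85.00 mm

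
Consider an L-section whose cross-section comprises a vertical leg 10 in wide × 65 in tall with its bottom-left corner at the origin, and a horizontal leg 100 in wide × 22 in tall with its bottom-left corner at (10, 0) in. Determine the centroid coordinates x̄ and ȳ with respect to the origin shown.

vertical leg: A = 10 × 65 = 650.00, centroid at (5.00, 32.50).
horizontal leg: A = 100 × 22 = 2200.00, centroid at (60.00, 11.00).
ΣA = 2850.00 in², ΣAx̄ = 135250.00 in³, ΣAȳ = 45325.00 in³.
x̄ = 135250.00/2850.00 = 47.46 in; ȳ = 45325.00/2850.00 = 15.90 in.

x̄ = 47.46 in, ȳ = 15.90 in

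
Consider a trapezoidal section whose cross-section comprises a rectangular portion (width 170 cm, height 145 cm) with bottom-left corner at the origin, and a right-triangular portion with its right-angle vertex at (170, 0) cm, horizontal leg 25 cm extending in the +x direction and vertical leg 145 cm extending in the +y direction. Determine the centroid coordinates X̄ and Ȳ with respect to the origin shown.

X̄ = 91.39 cm, Ȳ = 70.84 cm

rectangular portion: A = 170 × 145 = 24650.00, centroid at (85.00, 72.50).
triangular portion: A = ½·25·145 = 1812.50, centroid at (178.33, 48.33).
ΣA = 26462.50 cm², ΣAX̄ = 2418479.17 cm³, ΣAȲ = 1874729.17 cm³.
X̄ = 2418479.17/26462.50 = 91.39 cm; Ȳ = 1874729.17/26462.50 = 70.84 cm.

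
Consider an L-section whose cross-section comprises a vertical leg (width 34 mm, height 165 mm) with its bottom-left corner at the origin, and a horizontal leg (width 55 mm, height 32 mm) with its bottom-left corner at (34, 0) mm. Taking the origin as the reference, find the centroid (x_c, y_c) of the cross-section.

vertical leg: A = 34 × 165 = 5610.00, centroid at (17.00, 82.50).
horizontal leg: A = 55 × 32 = 1760.00, centroid at (61.50, 16.00).
ΣA = 7370.00 mm²
ΣAx_c = (5610.00)(17.00) + (1760.00)(61.50) = 203610.00 mm³
ΣAy_c = (5610.00)(82.50) + (1760.00)(16.00) = 490985.00 mm³
x_c = 203610.00 / 7370.00 = 27.63 mm
y_c = 490985.00 / 7370.00 = 66.62 mm

x_c = 27.63 mm, y_c = 66.62 mm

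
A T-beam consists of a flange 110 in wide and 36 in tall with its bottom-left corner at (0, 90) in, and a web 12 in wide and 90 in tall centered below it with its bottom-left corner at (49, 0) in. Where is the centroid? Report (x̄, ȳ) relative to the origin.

x̄ = 55.00 in, ȳ = 94.50 in

Part | A | x̄ᵢ | ȳᵢ | A·x̄ᵢ | A·ȳᵢ
web | 1080.00 | 55.00 | 45.00 | 59400.00 | 48600.00
flange | 3960.00 | 55.00 | 108.00 | 217800.00 | 427680.00
Σ | 5040.00 |  |  | 277200.00 | 476280.00
x̄ = 277200.00 / 5040.00 = 55.00 in
ȳ = 476280.00 / 5040.00 = 94.50 in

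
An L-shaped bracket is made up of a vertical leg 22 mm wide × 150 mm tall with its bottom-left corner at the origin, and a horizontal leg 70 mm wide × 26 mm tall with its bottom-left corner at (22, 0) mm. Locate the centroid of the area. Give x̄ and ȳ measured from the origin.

vertical leg: A = 22 × 150 = 3300.00, centroid at (11.00, 75.00).
horizontal leg: A = 70 × 26 = 1820.00, centroid at (57.00, 13.00).
ΣA = 5120.00 mm²
ΣAx̄ = (3300.00)(11.00) + (1820.00)(57.00) = 140040.00 mm³
ΣAȳ = (3300.00)(75.00) + (1820.00)(13.00) = 271160.00 mm³
x̄ = 140040.00 / 5120.00 = 27.35 mm
ȳ = 271160.00 / 5120.00 = 52.96 mm

x̄ = 27.35 mm, ȳ = 52.96 mm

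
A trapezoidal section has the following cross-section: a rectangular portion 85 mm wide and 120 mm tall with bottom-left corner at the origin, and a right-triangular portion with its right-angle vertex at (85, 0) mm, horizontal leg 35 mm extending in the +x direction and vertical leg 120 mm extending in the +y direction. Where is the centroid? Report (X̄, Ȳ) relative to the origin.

X̄ = 51.75 mm, Ȳ = 56.59 mm

rectangular portion: A = 85 × 120 = 10200.00, centroid at (42.50, 60.00).
triangular portion: A = ½·35·120 = 2100.00, centroid at (96.67, 40.00).
ΣA = 12300.00 mm², ΣAX̄ = 636500.00 mm³, ΣAȲ = 696000.00 mm³.
X̄ = 636500.00/12300.00 = 51.75 mm; Ȳ = 696000.00/12300.00 = 56.59 mm.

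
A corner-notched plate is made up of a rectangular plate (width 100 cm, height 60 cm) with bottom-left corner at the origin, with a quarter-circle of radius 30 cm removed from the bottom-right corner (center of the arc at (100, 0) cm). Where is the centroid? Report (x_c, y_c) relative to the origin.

x_c = 45.02 cm, y_c = 32.31 cm

plate: A = 100 × 60 = 6000.00, centroid at (50.00, 30.00).
removed quarter-circle: A = −¼π·30² = -706.86, centroid at (87.27, 12.73).
ΣA = 5293.14 cm², ΣAx_c = 238314.17 cm³, ΣAy_c = 171000.00 cm³.
x_c = 238314.17/5293.14 = 45.02 cm; y_c = 171000.00/5293.14 = 32.31 cm.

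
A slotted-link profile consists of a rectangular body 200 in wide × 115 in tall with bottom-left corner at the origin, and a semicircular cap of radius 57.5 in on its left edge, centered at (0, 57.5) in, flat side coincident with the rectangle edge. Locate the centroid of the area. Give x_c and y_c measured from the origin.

rectangular body: A = 200 × 115 = 23000.00, centroid at (100.00, 57.50).
semicircular end: A = ½π·57.5² = 5193.45, centroid at (-24.40, 57.50).
ΣA = 28193.45 in², ΣAx_c = 2173260.42 in³, ΣAy_c = 1621123.11 in³.
x_c = 2173260.42/28193.45 = 77.08 in; y_c = 1621123.11/28193.45 = 57.50 in.

x_c = 77.08 in, y_c = 57.50 in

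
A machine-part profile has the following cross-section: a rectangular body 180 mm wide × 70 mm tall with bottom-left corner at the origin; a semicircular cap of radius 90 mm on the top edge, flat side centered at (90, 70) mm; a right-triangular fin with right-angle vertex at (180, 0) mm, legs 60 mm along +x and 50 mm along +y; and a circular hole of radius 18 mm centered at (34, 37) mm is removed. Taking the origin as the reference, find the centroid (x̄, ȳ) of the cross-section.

Part | A | x̄ᵢ | ȳᵢ | A·x̄ᵢ | A·ȳᵢ
rectangular body | 12600.00 | 90.00 | 35.00 | 1134000.00 | 441000.00
semicircular top | 12723.45 | 90.00 | 108.20 | 1145110.52 | 1376641.52
triangular fin | 1500.00 | 200.00 | 16.67 | 300000.00 | 25000.00
hole | -1017.88 | 34.00 | 37.00 | -34607.78 | -37661.41
Σ | 25805.57 |  |  | 2544502.74 | 1804980.10
x̄ = 2544502.74 / 25805.57 = 98.60 mm
ȳ = 1804980.10 / 25805.57 = 69.95 mm

x̄ = 98.60 mm, ȳ = 69.95 mm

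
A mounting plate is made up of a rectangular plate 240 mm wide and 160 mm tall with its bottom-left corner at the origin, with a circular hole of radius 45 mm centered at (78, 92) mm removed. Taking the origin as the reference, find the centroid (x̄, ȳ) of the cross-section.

x̄ = 128.34 mm, ȳ = 77.62 mm

plate: A = 240 × 160 = 38400.00, centroid at (120.00, 80.00).
hole: A = −π·45² = -6361.73, centroid at (78.00, 92.00).
ΣA = 32038.27 mm², ΣAx̄ = 4111785.44 mm³, ΣAȳ = 2486721.29 mm³.
x̄ = 4111785.44/32038.27 = 128.34 mm; ȳ = 2486721.29/32038.27 = 77.62 mm.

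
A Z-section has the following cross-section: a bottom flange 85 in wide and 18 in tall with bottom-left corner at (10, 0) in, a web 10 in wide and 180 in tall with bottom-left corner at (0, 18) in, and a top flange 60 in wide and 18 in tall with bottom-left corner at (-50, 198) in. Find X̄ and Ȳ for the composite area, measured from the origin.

bottom flange: A = 85 × 18 = 1530.00, centroid at (52.50, 9.00).
web: A = 10 × 180 = 1800.00, centroid at (5.00, 108.00).
top flange: A = 60 × 18 = 1080.00, centroid at (-20.00, 207.00).
ΣA = 4410.00 in²
ΣAX̄ = (1530.00)(52.50) + (1800.00)(5.00) + (1080.00)(-20.00) = 67725.00 in³
ΣAȲ = (1530.00)(9.00) + (1800.00)(108.00) + (1080.00)(207.00) = 431730.00 in³
X̄ = 67725.00 / 4410.00 = 15.36 in
Ȳ = 431730.00 / 4410.00 = 97.90 in

X̄ = 15.36 in, Ȳ = 97.90 in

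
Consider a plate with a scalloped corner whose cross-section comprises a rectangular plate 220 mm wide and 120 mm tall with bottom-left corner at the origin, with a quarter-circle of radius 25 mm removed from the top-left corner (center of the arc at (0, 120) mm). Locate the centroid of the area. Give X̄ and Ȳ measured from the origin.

Part | A | x̄ᵢ | ȳᵢ | A·x̄ᵢ | A·ȳᵢ
plate | 26400.00 | 110.00 | 60.00 | 2904000.00 | 1584000.00
removed quarter-circle | -490.87 | 10.61 | 109.39 | -5208.33 | -53696.53
Σ | 25909.13 |  |  | 2898791.67 | 1530303.47
X̄ = 2898791.67 / 25909.13 = 111.88 mm
Ȳ = 1530303.47 / 25909.13 = 59.06 mm

X̄ = 111.88 mm, Ȳ = 59.06 mm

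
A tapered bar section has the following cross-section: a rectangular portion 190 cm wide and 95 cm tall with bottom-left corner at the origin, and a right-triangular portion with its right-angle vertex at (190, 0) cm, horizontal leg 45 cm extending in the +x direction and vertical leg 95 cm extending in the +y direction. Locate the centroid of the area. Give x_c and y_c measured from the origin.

rectangular portion: A = 190 × 95 = 18050.00, centroid at (95.00, 47.50).
triangular portion: A = ½·45·95 = 2137.50, centroid at (205.00, 31.67).
ΣA = 20187.50 cm², ΣAx_c = 2152937.50 cm³, ΣAy_c = 925062.50 cm³.
x_c = 2152937.50/20187.50 = 106.65 cm; y_c = 925062.50/20187.50 = 45.82 cm.

x_c = 106.65 cm, y_c = 45.82 cm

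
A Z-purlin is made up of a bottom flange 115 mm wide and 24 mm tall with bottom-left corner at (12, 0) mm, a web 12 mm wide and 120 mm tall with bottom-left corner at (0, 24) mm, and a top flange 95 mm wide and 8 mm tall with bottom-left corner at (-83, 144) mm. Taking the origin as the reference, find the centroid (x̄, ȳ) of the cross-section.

Part | A | x̄ᵢ | ȳᵢ | A·x̄ᵢ | A·ȳᵢ
bottom flange | 2760.00 | 69.50 | 12.00 | 191820.00 | 33120.00
web | 1440.00 | 6.00 | 84.00 | 8640.00 | 120960.00
top flange | 760.00 | -35.50 | 148.00 | -26980.00 | 112480.00
Σ | 4960.00 |  |  | 173480.00 | 266560.00
x̄ = 173480.00 / 4960.00 = 34.98 mm
ȳ = 266560.00 / 4960.00 = 53.74 mm

x̄ = 34.98 mm, ȳ = 53.74 mm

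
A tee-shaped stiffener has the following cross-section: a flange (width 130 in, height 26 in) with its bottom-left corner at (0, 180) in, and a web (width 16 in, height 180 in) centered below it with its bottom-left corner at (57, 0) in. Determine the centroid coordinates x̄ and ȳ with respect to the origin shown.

x̄ = 65.00 in, ȳ = 145.61 in

web: A = 16 × 180 = 2880.00, centroid at (65.00, 90.00).
flange: A = 130 × 26 = 3380.00, centroid at (65.00, 193.00).
ΣA = 6260.00 in²
ΣAx̄ = (2880.00)(65.00) + (3380.00)(65.00) = 406900.00 in³
ΣAȳ = (2880.00)(90.00) + (3380.00)(193.00) = 911540.00 in³
x̄ = 406900.00 / 6260.00 = 65.00 in
ȳ = 911540.00 / 6260.00 = 145.61 in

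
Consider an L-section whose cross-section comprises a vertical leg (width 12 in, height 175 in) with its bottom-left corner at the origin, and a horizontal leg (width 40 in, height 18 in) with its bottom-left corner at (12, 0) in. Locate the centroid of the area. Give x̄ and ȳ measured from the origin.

x̄ = 12.64 in, ȳ = 67.46 in

vertical leg: A = 12 × 175 = 2100.00, centroid at (6.00, 87.50).
horizontal leg: A = 40 × 18 = 720.00, centroid at (32.00, 9.00).
ΣA = 2820.00 in², ΣAx̄ = 35640.00 in³, ΣAȳ = 190230.00 in³.
x̄ = 35640.00/2820.00 = 12.64 in; ȳ = 190230.00/2820.00 = 67.46 in.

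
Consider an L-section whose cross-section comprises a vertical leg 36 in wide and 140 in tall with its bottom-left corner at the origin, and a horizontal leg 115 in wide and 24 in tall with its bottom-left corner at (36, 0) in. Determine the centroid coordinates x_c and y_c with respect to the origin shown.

Part | A | x̄ᵢ | ȳᵢ | A·x̄ᵢ | A·ȳᵢ
vertical leg | 5040.00 | 18.00 | 70.00 | 90720.00 | 352800.00
horizontal leg | 2760.00 | 93.50 | 12.00 | 258060.00 | 33120.00
Σ | 7800.00 |  |  | 348780.00 | 385920.00
x_c = 348780.00 / 7800.00 = 44.72 in
y_c = 385920.00 / 7800.00 = 49.48 in

x_c = 44.72 in, y_c = 49.48 in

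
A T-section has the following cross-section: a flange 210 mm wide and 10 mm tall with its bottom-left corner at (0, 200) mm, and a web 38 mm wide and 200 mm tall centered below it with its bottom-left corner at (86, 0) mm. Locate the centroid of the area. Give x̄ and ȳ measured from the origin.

x̄ = 105.00 mm, ȳ = 122.73 mm

web: A = 38 × 200 = 7600.00, centroid at (105.00, 100.00).
flange: A = 210 × 10 = 2100.00, centroid at (105.00, 205.00).
ΣA = 9700.00 mm²
ΣAx̄ = (7600.00)(105.00) + (2100.00)(105.00) = 1018500.00 mm³
ΣAȳ = (7600.00)(100.00) + (2100.00)(205.00) = 1190500.00 mm³
x̄ = 1018500.00 / 9700.00 = 105.00 mm
ȳ = 1190500.00 / 9700.00 = 122.73 mm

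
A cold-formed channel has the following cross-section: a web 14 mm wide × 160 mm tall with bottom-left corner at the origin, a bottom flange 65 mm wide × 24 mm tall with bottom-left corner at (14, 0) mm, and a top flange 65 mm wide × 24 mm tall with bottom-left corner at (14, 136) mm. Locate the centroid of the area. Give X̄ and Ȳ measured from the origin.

web: A = 14 × 160 = 2240.00, centroid at (7.00, 80.00).
bottom flange: A = 65 × 24 = 1560.00, centroid at (46.50, 12.00).
top flange: A = 65 × 24 = 1560.00, centroid at (46.50, 148.00).
ΣA = 5360.00 mm², ΣAX̄ = 160760.00 mm³, ΣAȲ = 428800.00 mm³.
X̄ = 160760.00/5360.00 = 29.99 mm; Ȳ = 428800.00/5360.00 = 80.00 mm.

X̄ = 29.99 mm, Ȳ = 80.00 mm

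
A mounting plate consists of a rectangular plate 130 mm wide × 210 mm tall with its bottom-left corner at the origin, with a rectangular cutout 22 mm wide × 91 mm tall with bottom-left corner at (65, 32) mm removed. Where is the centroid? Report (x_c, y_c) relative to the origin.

plate: A = 130 × 210 = 27300.00, centroid at (65.00, 105.00).
hole: A = −(22 × 91) = -2002.00, centroid at (76.00, 77.50).
ΣA = 25298.00 mm²
ΣAx_c = (27300.00)(65.00) + (-2002.00)(76.00) = 1622348.00 mm³
ΣAy_c = (27300.00)(105.00) + (-2002.00)(77.50) = 2711345.00 mm³
x_c = 1622348.00 / 25298.00 = 64.13 mm
y_c = 2711345.00 / 25298.00 = 107.18 mm

x_c = 64.13 mm, y_c = 107.18 mm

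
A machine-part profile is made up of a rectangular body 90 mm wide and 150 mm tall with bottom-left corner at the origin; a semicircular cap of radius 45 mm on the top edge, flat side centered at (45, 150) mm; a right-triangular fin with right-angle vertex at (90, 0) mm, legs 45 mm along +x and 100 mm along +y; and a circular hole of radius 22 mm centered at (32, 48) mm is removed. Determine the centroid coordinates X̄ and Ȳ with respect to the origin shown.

rectangular body: A = 90 × 150 = 13500.00, centroid at (45.00, 75.00).
semicircular top: A = ½π·45² = 3180.86, centroid at (45.00, 169.10).
triangular fin: A = ½·45·100 = 2250.00, centroid at (105.00, 33.33).
hole: A = −π·22² = -1520.53, centroid at (32.00, 48.00).
ΣA = 17410.33 mm², ΣAX̄ = 938231.83 mm³, ΣAȲ = 1552393.90 mm³.
X̄ = 938231.83/17410.33 = 53.89 mm; Ȳ = 1552393.90/17410.33 = 89.17 mm.

X̄ = 53.89 mm, Ȳ = 89.17 mm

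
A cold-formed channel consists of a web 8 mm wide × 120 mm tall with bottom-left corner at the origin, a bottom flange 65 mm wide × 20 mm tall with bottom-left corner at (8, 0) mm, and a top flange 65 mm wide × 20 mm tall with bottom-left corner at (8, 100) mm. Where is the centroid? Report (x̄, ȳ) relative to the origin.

x̄ = 30.66 mm, ȳ = 60.00 mm

web: A = 8 × 120 = 960.00, centroid at (4.00, 60.00).
bottom flange: A = 65 × 20 = 1300.00, centroid at (40.50, 10.00).
top flange: A = 65 × 20 = 1300.00, centroid at (40.50, 110.00).
ΣA = 3560.00 mm², ΣAx̄ = 109140.00 mm³, ΣAȳ = 213600.00 mm³.
x̄ = 109140.00/3560.00 = 30.66 mm; ȳ = 213600.00/3560.00 = 60.00 mm.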